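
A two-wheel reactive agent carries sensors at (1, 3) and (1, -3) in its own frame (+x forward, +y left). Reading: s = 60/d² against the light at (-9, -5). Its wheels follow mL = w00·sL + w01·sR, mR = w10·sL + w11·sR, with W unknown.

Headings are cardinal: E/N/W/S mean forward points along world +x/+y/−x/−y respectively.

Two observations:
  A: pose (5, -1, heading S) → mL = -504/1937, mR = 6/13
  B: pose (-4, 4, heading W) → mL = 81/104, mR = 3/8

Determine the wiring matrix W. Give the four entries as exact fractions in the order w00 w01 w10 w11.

obs A: pose=(5,-1,S) → sL=30/149, sR=6/13, mL=-504/1937, mR=6/13
obs B: pose=(-4,4,W) → sL=15/13, sR=3/8, mL=81/104, mR=3/8
sensor matrix S = [[30/149, 6/13], [15/13, 3/8]]; det S = -46035/100724
solve [mL_A; mL_B] = S·[w00; w01] and [mR_A; mR_B] = S·[w10; w11]:
  w00 = 1, w01 = -1, w10 = 0, w11 = 1

1 -1 0 1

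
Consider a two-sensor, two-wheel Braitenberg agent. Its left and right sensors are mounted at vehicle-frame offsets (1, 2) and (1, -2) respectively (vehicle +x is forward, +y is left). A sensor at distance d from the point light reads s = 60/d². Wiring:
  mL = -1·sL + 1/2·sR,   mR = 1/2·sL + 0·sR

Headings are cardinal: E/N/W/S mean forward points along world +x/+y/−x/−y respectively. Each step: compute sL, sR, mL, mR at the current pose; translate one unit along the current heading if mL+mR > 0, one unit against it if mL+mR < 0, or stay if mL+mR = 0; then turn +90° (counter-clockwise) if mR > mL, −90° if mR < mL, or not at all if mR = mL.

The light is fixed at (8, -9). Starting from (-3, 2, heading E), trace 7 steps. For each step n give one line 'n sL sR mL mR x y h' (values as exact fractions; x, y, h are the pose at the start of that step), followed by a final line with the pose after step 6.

n=0: pose=(-3,2,E); sL=60/269, sR=60/181; mL=-2790/48689, mR=30/269; mL+mR=2640/48689 → advance +1; mR−mL=8220/48689 → turn +1·90°
n=1: pose=(-2,2,N); sL=5/24, sR=15/52; mL=-5/78, mR=5/48; mL+mR=25/624 → advance +1; mR−mL=35/208 → turn +1·90°
n=2: pose=(-2,3,W); sL=60/221, sR=60/317; mL=-12390/70057, mR=30/221; mL+mR=-2880/70057 → advance -1; mR−mL=21900/70057 → turn +1·90°
n=3: pose=(-1,3,S); sL=6/17, sR=30/121; mL=-471/2057, mR=3/17; mL+mR=-108/2057 → advance -1; mR−mL=834/2057 → turn +1·90°
n=4: pose=(-1,4,E); sL=60/289, sR=12/37; mL=-486/10693, mR=30/289; mL+mR=624/10693 → advance +1; mR−mL=1596/10693 → turn +1·90°
n=5: pose=(0,4,N); sL=15/74, sR=15/58; mL=-315/4292, mR=15/148; mL+mR=30/1073 → advance +1; mR−mL=375/2146 → turn +1·90°
n=6: pose=(0,5,W); sL=4/15, sR=60/337; mL=-898/5055, mR=2/15; mL+mR=-224/5055 → advance -1; mR−mL=524/1685 → turn +1·90°

0 60/269 60/181 -2790/48689 30/269 -3 2 E
1 5/24 15/52 -5/78 5/48 -2 2 N
2 60/221 60/317 -12390/70057 30/221 -2 3 W
3 6/17 30/121 -471/2057 3/17 -1 3 S
4 60/289 12/37 -486/10693 30/289 -1 4 E
5 15/74 15/58 -315/4292 15/148 0 4 N
6 4/15 60/337 -898/5055 2/15 0 5 W
final 1 5 S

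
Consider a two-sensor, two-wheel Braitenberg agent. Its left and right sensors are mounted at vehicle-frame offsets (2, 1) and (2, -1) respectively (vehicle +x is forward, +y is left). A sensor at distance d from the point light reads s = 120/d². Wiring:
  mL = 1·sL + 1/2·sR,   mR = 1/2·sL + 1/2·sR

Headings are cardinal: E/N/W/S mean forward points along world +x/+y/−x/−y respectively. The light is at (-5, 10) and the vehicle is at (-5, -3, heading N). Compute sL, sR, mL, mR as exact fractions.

left sensor world pos  = (-6, -1); dL² = 122
right sensor world pos = (-4, -1); dR² = 122
sL = 120/122 = 60/61
sR = 120/122 = 60/61
mL = 1·sL + 1/2·sR = 90/61
mR = 1/2·sL + 1/2·sR = 60/61

60/61 60/61 90/61 60/61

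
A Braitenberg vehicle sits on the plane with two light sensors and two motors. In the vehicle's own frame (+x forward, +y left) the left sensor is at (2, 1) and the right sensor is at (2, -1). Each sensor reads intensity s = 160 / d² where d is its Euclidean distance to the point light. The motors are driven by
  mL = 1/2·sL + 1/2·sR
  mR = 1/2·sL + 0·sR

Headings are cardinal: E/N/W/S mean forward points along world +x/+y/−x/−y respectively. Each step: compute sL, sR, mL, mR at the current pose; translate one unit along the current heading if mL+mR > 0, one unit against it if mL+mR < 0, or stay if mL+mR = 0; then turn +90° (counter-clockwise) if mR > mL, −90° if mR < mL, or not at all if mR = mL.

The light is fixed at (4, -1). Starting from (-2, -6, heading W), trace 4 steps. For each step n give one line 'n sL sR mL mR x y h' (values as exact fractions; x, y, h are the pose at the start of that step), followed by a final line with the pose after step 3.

0 8/5 2 9/5 4/5 -2 -6 W
1 160/73 32/9 1888/657 80/73 -3 -6 N
2 80/17 16/5 336/85 40/17 -3 -5 E
3 160/61 32/17 2336/1037 80/61 -2 -5 S
final -2 -6 W

n=0: pose=(-2,-6,W); sL=8/5, sR=2; mL=9/5, mR=4/5; mL+mR=13/5 → advance +1; mR−mL=-1 → turn -1·90°
n=1: pose=(-3,-6,N); sL=160/73, sR=32/9; mL=1888/657, mR=80/73; mL+mR=2608/657 → advance +1; mR−mL=-16/9 → turn -1·90°
n=2: pose=(-3,-5,E); sL=80/17, sR=16/5; mL=336/85, mR=40/17; mL+mR=536/85 → advance +1; mR−mL=-8/5 → turn -1·90°
n=3: pose=(-2,-5,S); sL=160/61, sR=32/17; mL=2336/1037, mR=80/61; mL+mR=3696/1037 → advance +1; mR−mL=-16/17 → turn -1·90°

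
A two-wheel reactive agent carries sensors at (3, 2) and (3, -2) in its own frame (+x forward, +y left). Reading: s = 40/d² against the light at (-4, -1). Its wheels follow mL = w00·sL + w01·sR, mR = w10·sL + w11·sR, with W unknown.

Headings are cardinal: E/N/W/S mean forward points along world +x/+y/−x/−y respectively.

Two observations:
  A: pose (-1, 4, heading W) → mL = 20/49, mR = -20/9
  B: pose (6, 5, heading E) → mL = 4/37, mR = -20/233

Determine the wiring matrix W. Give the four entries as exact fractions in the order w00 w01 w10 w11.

0 1/2 -1/2 0

obs A: pose=(-1,4,W) → sL=40/9, sR=40/49, mL=20/49, mR=-20/9
obs B: pose=(6,5,E) → sL=40/233, sR=8/37, mL=4/37, mR=-20/233
sensor matrix S = [[40/9, 40/49], [40/233, 8/37]]; det S = 3120640/3801861
solve [mL_A; mL_B] = S·[w00; w01] and [mR_A; mR_B] = S·[w10; w11]:
  w00 = 0, w01 = 1/2, w10 = -1/2, w11 = 0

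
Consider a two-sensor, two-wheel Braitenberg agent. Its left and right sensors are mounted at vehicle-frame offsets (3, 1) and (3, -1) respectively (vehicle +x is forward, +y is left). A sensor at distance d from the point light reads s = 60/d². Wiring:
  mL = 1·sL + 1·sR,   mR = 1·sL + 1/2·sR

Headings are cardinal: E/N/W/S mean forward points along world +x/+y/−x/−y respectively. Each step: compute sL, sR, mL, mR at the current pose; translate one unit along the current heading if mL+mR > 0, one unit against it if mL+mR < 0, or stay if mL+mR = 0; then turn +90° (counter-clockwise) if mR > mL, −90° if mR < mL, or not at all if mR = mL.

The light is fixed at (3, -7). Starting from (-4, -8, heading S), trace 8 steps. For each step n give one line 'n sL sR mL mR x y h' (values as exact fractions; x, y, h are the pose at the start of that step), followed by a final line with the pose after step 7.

n=0: pose=(-4,-8,S); sL=15/13, sR=3/4; mL=99/52, mR=159/104; mL+mR=357/104 → advance +1; mR−mL=-3/8 → turn -1·90°
n=1: pose=(-4,-9,W); sL=60/109, sR=60/101; mL=12600/11009, mR=9330/11009; mL+mR=21930/11009 → advance +1; mR−mL=-30/101 → turn -1·90°
n=2: pose=(-5,-9,N); sL=30/41, sR=6/5; mL=396/205, mR=273/205; mL+mR=669/205 → advance +1; mR−mL=-3/5 → turn -1·90°
n=3: pose=(-5,-8,E); sL=12/5, sR=60/29; mL=648/145, mR=498/145; mL+mR=1146/145 → advance +1; mR−mL=-30/29 → turn -1·90°
n=4: pose=(-4,-8,S); sL=15/13, sR=3/4; mL=99/52, mR=159/104; mL+mR=357/104 → advance +1; mR−mL=-3/8 → turn -1·90°
n=5: pose=(-4,-9,W); sL=60/109, sR=60/101; mL=12600/11009, mR=9330/11009; mL+mR=21930/11009 → advance +1; mR−mL=-30/101 → turn -1·90°
n=6: pose=(-5,-9,N); sL=30/41, sR=6/5; mL=396/205, mR=273/205; mL+mR=669/205 → advance +1; mR−mL=-3/5 → turn -1·90°
n=7: pose=(-5,-8,E); sL=12/5, sR=60/29; mL=648/145, mR=498/145; mL+mR=1146/145 → advance +1; mR−mL=-30/29 → turn -1·90°

0 15/13 3/4 99/52 159/104 -4 -8 S
1 60/109 60/101 12600/11009 9330/11009 -4 -9 W
2 30/41 6/5 396/205 273/205 -5 -9 N
3 12/5 60/29 648/145 498/145 -5 -8 E
4 15/13 3/4 99/52 159/104 -4 -8 S
5 60/109 60/101 12600/11009 9330/11009 -4 -9 W
6 30/41 6/5 396/205 273/205 -5 -9 N
7 12/5 60/29 648/145 498/145 -5 -8 E
final -4 -8 S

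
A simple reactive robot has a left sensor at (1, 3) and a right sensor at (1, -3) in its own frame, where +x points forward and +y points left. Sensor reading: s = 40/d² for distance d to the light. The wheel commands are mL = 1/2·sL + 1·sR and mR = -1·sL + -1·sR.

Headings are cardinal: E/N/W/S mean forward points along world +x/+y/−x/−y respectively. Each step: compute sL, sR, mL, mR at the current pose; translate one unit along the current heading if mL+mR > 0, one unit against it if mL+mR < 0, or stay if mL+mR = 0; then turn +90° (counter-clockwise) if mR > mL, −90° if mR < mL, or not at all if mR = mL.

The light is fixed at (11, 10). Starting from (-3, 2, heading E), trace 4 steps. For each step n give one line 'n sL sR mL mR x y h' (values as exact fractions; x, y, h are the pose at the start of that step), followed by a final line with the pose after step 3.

0 20/97 4/29 678/2813 -968/2813 -3 2 E
1 8/45 8/81 76/405 -112/405 -4 2 S
2 10/89 5/34 615/3026 -785/3026 -4 3 W
3 8/65 40/157 3228/10205 -3856/10205 -3 3 N
final -3 2 E

n=0: pose=(-3,2,E); sL=20/97, sR=4/29; mL=678/2813, mR=-968/2813; mL+mR=-10/97 → advance -1; mR−mL=-1646/2813 → turn -1·90°
n=1: pose=(-4,2,S); sL=8/45, sR=8/81; mL=76/405, mR=-112/405; mL+mR=-4/45 → advance -1; mR−mL=-188/405 → turn -1·90°
n=2: pose=(-4,3,W); sL=10/89, sR=5/34; mL=615/3026, mR=-785/3026; mL+mR=-5/89 → advance -1; mR−mL=-700/1513 → turn -1·90°
n=3: pose=(-3,3,N); sL=8/65, sR=40/157; mL=3228/10205, mR=-3856/10205; mL+mR=-4/65 → advance -1; mR−mL=-7084/10205 → turn -1·90°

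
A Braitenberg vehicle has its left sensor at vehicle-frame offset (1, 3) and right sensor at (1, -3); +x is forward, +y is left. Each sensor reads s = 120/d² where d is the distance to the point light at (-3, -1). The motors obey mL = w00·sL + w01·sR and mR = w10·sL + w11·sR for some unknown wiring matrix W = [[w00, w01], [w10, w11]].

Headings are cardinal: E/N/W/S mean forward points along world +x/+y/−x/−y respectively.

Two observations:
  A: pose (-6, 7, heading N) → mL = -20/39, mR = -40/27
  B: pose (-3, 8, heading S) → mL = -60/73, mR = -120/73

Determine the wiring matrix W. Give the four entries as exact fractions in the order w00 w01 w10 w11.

obs A: pose=(-6,7,N) → sL=40/39, sR=40/27, mL=-20/39, mR=-40/27
obs B: pose=(-3,8,S) → sL=120/73, sR=120/73, mL=-60/73, mR=-120/73
sensor matrix S = [[40/39, 40/27], [120/73, 120/73]]; det S = -6400/8541
solve [mL_A; mL_B] = S·[w00; w01] and [mR_A; mR_B] = S·[w10; w11]:
  w00 = -1/2, w01 = 0, w10 = 0, w11 = -1

-1/2 0 0 -1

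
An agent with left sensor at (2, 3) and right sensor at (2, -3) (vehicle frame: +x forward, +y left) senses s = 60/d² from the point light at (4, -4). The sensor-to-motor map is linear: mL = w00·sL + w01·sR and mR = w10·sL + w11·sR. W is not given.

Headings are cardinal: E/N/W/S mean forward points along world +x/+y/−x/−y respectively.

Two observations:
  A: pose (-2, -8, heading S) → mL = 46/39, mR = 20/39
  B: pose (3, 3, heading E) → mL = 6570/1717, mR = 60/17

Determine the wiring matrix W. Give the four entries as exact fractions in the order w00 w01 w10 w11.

obs A: pose=(-2,-8,S) → sL=4/3, sR=20/39, mL=46/39, mR=20/39
obs B: pose=(3,3,E) → sL=60/101, sR=60/17, mL=6570/1717, mR=60/17
sensor matrix S = [[4/3, 20/39], [60/101, 60/17]]; det S = 98240/22321
solve [mL_A; mL_B] = S·[w00; w01] and [mR_A; mR_B] = S·[w10; w11]:
  w00 = 1/2, w01 = 1, w10 = 0, w11 = 1

1/2 1 0 1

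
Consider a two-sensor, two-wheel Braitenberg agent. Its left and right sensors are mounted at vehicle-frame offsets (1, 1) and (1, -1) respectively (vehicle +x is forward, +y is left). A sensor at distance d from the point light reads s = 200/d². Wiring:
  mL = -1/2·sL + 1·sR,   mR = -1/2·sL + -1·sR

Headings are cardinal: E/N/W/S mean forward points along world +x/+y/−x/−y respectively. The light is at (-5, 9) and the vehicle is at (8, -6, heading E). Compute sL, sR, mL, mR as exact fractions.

left sensor world pos  = (9, -5); dL² = 392
right sensor world pos = (9, -7); dR² = 452
sL = 200/392 = 25/49
sR = 200/452 = 50/113
mL = -1/2·sL + 1·sR = 2075/11074
mR = -1/2·sL + -1·sR = -7725/11074

25/49 50/113 2075/11074 -7725/11074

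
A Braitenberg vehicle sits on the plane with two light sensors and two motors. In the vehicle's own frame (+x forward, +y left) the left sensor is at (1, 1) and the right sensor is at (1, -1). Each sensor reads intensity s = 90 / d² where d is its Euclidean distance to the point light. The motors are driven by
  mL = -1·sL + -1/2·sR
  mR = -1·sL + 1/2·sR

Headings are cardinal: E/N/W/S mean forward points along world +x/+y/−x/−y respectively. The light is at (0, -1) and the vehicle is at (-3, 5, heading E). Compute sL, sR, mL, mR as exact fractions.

90/53 90/29 -4995/1537 -225/1537

left sensor world pos  = (-2, 6); dL² = 53
right sensor world pos = (-2, 4); dR² = 29
sL = 90/53 = 90/53
sR = 90/29 = 90/29
mL = -1·sL + -1/2·sR = -4995/1537
mR = -1·sL + 1/2·sR = -225/1537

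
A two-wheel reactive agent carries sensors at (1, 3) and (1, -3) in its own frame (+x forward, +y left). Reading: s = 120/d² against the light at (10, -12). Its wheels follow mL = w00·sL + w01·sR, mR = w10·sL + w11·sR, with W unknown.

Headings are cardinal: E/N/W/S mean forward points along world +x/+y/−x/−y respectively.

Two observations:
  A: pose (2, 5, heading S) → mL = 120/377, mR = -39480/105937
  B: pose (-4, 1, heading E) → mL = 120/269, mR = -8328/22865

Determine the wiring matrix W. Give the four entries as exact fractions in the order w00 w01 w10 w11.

obs A: pose=(2,5,S) → sL=120/281, sR=120/377, mL=120/377, mR=-39480/105937
obs B: pose=(-4,1,E) → sL=24/85, sR=120/269, mL=120/269, mR=-8328/22865
sensor matrix S = [[120/281, 120/377], [24/85, 120/269]]; det S = 48750336/484449901
solve [mL_A; mL_B] = S·[w00; w01] and [mR_A; mR_B] = S·[w10; w11]:
  w00 = 0, w01 = 1, w10 = -1/2, w11 = -1/2

0 1 -1/2 -1/2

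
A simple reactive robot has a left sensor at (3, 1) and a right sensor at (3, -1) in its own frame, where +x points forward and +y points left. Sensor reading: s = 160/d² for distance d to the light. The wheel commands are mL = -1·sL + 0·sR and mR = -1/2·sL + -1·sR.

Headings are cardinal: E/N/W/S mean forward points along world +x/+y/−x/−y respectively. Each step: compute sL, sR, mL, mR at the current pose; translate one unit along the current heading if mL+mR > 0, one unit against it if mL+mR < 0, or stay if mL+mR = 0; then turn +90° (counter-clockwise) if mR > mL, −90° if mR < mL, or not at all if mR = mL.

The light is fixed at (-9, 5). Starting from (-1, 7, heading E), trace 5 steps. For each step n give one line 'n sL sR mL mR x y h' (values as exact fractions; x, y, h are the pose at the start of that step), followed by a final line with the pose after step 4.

0 16/13 80/61 -16/13 -1528/793 -1 7 E
1 32/13 160/37 -32/13 -2672/481 -2 7 S
2 8 5 -8 -9 -2 8 W
3 32/17 160/117 -32/17 -4592/1989 -1 8 N
4 16/13 80/61 -16/13 -1528/793 -1 7 E
final -2 7 S

n=0: pose=(-1,7,E); sL=16/13, sR=80/61; mL=-16/13, mR=-1528/793; mL+mR=-2504/793 → advance -1; mR−mL=-552/793 → turn -1·90°
n=1: pose=(-2,7,S); sL=32/13, sR=160/37; mL=-32/13, mR=-2672/481; mL+mR=-3856/481 → advance -1; mR−mL=-1488/481 → turn -1·90°
n=2: pose=(-2,8,W); sL=8, sR=5; mL=-8, mR=-9; mL+mR=-17 → advance -1; mR−mL=-1 → turn -1·90°
n=3: pose=(-1,8,N); sL=32/17, sR=160/117; mL=-32/17, mR=-4592/1989; mL+mR=-8336/1989 → advance -1; mR−mL=-848/1989 → turn -1·90°
n=4: pose=(-1,7,E); sL=16/13, sR=80/61; mL=-16/13, mR=-1528/793; mL+mR=-2504/793 → advance -1; mR−mL=-552/793 → turn -1·90°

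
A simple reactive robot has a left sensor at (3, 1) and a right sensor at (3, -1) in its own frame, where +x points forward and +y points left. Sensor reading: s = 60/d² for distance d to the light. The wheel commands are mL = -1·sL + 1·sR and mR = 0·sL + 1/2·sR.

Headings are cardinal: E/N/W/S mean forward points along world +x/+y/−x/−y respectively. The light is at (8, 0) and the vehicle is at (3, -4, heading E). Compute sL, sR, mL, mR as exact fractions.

left sensor world pos  = (6, -3); dL² = 13
right sensor world pos = (6, -5); dR² = 29
sL = 60/13 = 60/13
sR = 60/29 = 60/29
mL = -1·sL + 1·sR = -960/377
mR = 0·sL + 1/2·sR = 30/29

60/13 60/29 -960/377 30/29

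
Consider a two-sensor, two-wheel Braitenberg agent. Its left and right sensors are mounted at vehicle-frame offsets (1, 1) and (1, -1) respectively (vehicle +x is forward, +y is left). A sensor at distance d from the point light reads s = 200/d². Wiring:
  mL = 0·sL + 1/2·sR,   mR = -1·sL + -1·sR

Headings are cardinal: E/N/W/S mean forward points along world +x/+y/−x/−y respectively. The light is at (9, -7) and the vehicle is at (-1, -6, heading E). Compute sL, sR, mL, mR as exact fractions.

left sensor world pos  = (0, -5); dL² = 85
right sensor world pos = (0, -7); dR² = 81
sL = 200/85 = 40/17
sR = 200/81 = 200/81
mL = 0·sL + 1/2·sR = 100/81
mR = -1·sL + -1·sR = -6640/1377

40/17 200/81 100/81 -6640/1377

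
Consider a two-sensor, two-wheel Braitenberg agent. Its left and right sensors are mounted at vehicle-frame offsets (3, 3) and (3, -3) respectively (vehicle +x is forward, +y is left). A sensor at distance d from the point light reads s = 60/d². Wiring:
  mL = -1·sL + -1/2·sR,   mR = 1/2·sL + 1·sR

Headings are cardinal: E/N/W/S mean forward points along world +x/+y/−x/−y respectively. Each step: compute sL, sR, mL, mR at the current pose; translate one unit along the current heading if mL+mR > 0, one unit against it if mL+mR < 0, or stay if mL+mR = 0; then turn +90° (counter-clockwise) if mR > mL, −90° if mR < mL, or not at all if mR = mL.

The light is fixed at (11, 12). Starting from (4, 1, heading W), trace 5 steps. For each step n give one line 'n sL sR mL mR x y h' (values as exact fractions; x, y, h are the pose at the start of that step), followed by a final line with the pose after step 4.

n=0: pose=(4,1,W); sL=15/74, sR=15/41; mL=-585/1517, mR=2835/6068; mL+mR=495/6068 → advance +1; mR−mL=5175/6068 → turn +1·90°
n=1: pose=(3,1,S); sL=60/221, sR=60/317; mL=-25650/70057, mR=22770/70057; mL+mR=-2880/70057 → advance -1; mR−mL=48420/70057 → turn +1·90°
n=2: pose=(3,2,E); sL=30/37, sR=30/97; mL=-3465/3589, mR=2565/3589; mL+mR=-900/3589 → advance -1; mR−mL=6030/3589 → turn +1·90°
n=3: pose=(2,2,N); sL=60/193, sR=12/17; mL=-2178/3281, mR=2826/3281; mL+mR=648/3281 → advance +1; mR−mL=5004/3281 → turn +1·90°
n=4: pose=(2,3,W); sL=5/24, sR=1/3; mL=-3/8, mR=7/16; mL+mR=1/16 → advance +1; mR−mL=13/16 → turn +1·90°

0 15/74 15/41 -585/1517 2835/6068 4 1 W
1 60/221 60/317 -25650/70057 22770/70057 3 1 S
2 30/37 30/97 -3465/3589 2565/3589 3 2 E
3 60/193 12/17 -2178/3281 2826/3281 2 2 N
4 5/24 1/3 -3/8 7/16 2 3 W
final 1 3 S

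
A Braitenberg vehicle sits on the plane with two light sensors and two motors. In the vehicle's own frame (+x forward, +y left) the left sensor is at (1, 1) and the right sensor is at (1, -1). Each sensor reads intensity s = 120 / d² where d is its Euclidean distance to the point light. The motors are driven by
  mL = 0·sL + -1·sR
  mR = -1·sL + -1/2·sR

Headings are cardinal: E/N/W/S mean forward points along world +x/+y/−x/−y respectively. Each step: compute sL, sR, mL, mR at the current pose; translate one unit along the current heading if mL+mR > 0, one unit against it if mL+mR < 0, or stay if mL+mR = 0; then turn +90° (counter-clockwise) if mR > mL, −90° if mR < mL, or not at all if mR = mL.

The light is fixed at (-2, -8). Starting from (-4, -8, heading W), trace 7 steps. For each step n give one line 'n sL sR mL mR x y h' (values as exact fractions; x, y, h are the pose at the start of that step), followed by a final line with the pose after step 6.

n=0: pose=(-4,-8,W); sL=12, sR=12; mL=-12, mR=-18; mL+mR=-30 → advance -1; mR−mL=-6 → turn -1·90°
n=1: pose=(-3,-8,N); sL=24, sR=120; mL=-120, mR=-84; mL+mR=-204 → advance -1; mR−mL=36 → turn +1·90°
n=2: pose=(-3,-9,W); sL=15, sR=30; mL=-30, mR=-30; mL+mR=-60 → advance -1; mR−mL=0 → turn +0·90°
n=3: pose=(-2,-9,W); sL=24, sR=120; mL=-120, mR=-84; mL+mR=-204 → advance -1; mR−mL=36 → turn +1·90°
n=4: pose=(-1,-9,S); sL=15, sR=30; mL=-30, mR=-30; mL+mR=-60 → advance -1; mR−mL=0 → turn +0·90°
n=5: pose=(-1,-8,S); sL=24, sR=120; mL=-120, mR=-84; mL+mR=-204 → advance -1; mR−mL=36 → turn +1·90°
n=6: pose=(-1,-7,E); sL=15, sR=30; mL=-30, mR=-30; mL+mR=-60 → advance -1; mR−mL=0 → turn +0·90°

0 12 12 -12 -18 -4 -8 W
1 24 120 -120 -84 -3 -8 N
2 15 30 -30 -30 -3 -9 W
3 24 120 -120 -84 -2 -9 W
4 15 30 -30 -30 -1 -9 S
5 24 120 -120 -84 -1 -8 S
6 15 30 -30 -30 -1 -7 E
final -2 -7 E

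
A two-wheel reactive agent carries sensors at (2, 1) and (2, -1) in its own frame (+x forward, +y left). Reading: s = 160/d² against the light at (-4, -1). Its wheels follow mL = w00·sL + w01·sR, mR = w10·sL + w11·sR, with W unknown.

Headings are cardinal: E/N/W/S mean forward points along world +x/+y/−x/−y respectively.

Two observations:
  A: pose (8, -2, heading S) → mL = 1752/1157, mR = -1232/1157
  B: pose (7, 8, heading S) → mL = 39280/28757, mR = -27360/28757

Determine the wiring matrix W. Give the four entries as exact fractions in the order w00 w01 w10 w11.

obs A: pose=(8,-2,S) → sL=80/89, sR=16/13, mL=1752/1157, mR=-1232/1157
obs B: pose=(7,8,S) → sL=160/193, sR=160/149, mL=39280/28757, mR=-27360/28757
sensor matrix S = [[80/89, 16/13], [160/193, 160/149]]; det S = -1832960/33271849
solve [mL_A; mL_B] = S·[w00; w01] and [mR_A; mR_B] = S·[w10; w11]:
  w00 = 1, w01 = 1/2, w10 = -1/2, w11 = -1/2

1 1/2 -1/2 -1/2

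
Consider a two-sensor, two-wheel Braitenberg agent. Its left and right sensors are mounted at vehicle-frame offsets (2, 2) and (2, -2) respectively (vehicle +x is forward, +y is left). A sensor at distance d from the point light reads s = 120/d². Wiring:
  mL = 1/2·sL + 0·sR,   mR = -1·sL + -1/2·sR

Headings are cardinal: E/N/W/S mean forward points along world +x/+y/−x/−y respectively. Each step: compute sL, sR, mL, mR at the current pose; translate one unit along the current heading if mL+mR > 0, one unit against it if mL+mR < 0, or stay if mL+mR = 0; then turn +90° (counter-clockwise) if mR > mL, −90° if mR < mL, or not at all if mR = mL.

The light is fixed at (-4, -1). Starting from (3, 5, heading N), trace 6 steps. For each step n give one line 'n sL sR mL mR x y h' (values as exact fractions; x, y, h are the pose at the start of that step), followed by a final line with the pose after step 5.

0 120/89 24/29 60/89 -4548/2581 3 5 N
1 12/13 4/3 6/13 -62/39 3 4 E
2 120/73 24/5 60/73 -1476/365 2 4 S
3 15/4 3/2 15/8 -9/2 2 5 W
4 120/89 24/29 60/89 -4548/2581 3 5 N
5 12/13 4/3 6/13 -62/39 3 4 E
final 2 4 S

n=0: pose=(3,5,N); sL=120/89, sR=24/29; mL=60/89, mR=-4548/2581; mL+mR=-2808/2581 → advance -1; mR−mL=-6288/2581 → turn -1·90°
n=1: pose=(3,4,E); sL=12/13, sR=4/3; mL=6/13, mR=-62/39; mL+mR=-44/39 → advance -1; mR−mL=-80/39 → turn -1·90°
n=2: pose=(2,4,S); sL=120/73, sR=24/5; mL=60/73, mR=-1476/365; mL+mR=-1176/365 → advance -1; mR−mL=-1776/365 → turn -1·90°
n=3: pose=(2,5,W); sL=15/4, sR=3/2; mL=15/8, mR=-9/2; mL+mR=-21/8 → advance -1; mR−mL=-51/8 → turn -1·90°
n=4: pose=(3,5,N); sL=120/89, sR=24/29; mL=60/89, mR=-4548/2581; mL+mR=-2808/2581 → advance -1; mR−mL=-6288/2581 → turn -1·90°
n=5: pose=(3,4,E); sL=12/13, sR=4/3; mL=6/13, mR=-62/39; mL+mR=-44/39 → advance -1; mR−mL=-80/39 → turn -1·90°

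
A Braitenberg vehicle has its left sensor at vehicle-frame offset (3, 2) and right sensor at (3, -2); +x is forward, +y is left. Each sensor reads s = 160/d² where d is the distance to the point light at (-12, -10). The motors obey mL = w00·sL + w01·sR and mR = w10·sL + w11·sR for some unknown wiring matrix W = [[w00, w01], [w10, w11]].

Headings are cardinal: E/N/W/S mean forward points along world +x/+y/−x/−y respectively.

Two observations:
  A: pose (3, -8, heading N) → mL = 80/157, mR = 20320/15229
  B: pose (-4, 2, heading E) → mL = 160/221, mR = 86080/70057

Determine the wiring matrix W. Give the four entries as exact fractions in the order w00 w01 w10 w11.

obs A: pose=(3,-8,N) → sL=80/97, sR=80/157, mL=80/157, mR=20320/15229
obs B: pose=(-4,2,E) → sL=160/317, sR=160/221, mL=160/221, mR=86080/70057
sensor matrix S = [[80/97, 80/157], [160/317, 160/221]]; det S = 362649600/1066898053
solve [mL_A; mL_B] = S·[w00; w01] and [mR_A; mR_B] = S·[w10; w11]:
  w00 = 0, w01 = 1, w10 = 1, w11 = 1

0 1 1 1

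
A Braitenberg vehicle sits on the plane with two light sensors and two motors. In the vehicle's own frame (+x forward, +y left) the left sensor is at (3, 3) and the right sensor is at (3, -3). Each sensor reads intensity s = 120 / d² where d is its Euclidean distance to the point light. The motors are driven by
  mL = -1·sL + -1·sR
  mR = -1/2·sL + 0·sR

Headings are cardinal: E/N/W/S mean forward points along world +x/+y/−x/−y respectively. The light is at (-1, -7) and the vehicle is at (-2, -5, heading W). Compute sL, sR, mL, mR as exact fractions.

120/17 120/41 -6960/697 -60/17

left sensor world pos  = (-5, -8); dL² = 17
right sensor world pos = (-5, -2); dR² = 41
sL = 120/17 = 120/17
sR = 120/41 = 120/41
mL = -1·sL + -1·sR = -6960/697
mR = -1/2·sL + 0·sR = -60/17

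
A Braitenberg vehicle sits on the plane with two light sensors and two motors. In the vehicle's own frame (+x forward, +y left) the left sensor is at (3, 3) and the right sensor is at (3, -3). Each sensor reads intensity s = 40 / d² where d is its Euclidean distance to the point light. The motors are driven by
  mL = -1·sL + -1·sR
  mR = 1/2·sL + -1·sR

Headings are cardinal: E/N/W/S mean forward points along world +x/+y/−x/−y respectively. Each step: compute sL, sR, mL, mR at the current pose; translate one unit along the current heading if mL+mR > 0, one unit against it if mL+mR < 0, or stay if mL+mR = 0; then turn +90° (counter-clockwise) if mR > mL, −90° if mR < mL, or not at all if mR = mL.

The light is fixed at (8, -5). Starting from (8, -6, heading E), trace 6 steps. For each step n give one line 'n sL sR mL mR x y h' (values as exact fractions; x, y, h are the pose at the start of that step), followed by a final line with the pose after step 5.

n=0: pose=(8,-6,E); sL=40/13, sR=8/5; mL=-304/65, mR=-4/65; mL+mR=-308/65 → advance -1; mR−mL=60/13 → turn +1·90°
n=1: pose=(7,-6,N); sL=2, sR=5; mL=-7, mR=-4; mL+mR=-11 → advance -1; mR−mL=3 → turn +1·90°
n=2: pose=(7,-7,W); sL=40/41, sR=40/17; mL=-2320/697, mR=-1300/697; mL+mR=-3620/697 → advance -1; mR−mL=60/41 → turn +1·90°
n=3: pose=(8,-7,S); sL=20/17, sR=20/17; mL=-40/17, mR=-10/17; mL+mR=-50/17 → advance -1; mR−mL=30/17 → turn +1·90°
n=4: pose=(8,-6,E); sL=40/13, sR=8/5; mL=-304/65, mR=-4/65; mL+mR=-308/65 → advance -1; mR−mL=60/13 → turn +1·90°
n=5: pose=(7,-6,N); sL=2, sR=5; mL=-7, mR=-4; mL+mR=-11 → advance -1; mR−mL=3 → turn +1·90°

0 40/13 8/5 -304/65 -4/65 8 -6 E
1 2 5 -7 -4 7 -6 N
2 40/41 40/17 -2320/697 -1300/697 7 -7 W
3 20/17 20/17 -40/17 -10/17 8 -7 S
4 40/13 8/5 -304/65 -4/65 8 -6 E
5 2 5 -7 -4 7 -6 N
final 7 -7 W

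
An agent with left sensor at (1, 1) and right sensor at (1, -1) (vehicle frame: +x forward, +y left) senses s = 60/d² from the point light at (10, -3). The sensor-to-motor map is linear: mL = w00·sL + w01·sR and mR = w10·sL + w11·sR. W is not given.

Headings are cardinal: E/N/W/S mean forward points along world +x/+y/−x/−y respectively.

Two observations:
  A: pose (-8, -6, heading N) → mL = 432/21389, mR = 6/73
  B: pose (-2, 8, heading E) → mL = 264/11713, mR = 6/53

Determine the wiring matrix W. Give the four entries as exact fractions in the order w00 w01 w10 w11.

obs A: pose=(-8,-6,N) → sL=12/73, sR=60/293, mL=432/21389, mR=6/73
obs B: pose=(-2,8,E) → sL=12/53, sR=60/221, mL=264/11713, mR=6/53
sensor matrix S = [[12/73, 60/293], [12/53, 60/221]]; det S = -434880/250529357
solve [mL_A; mL_B] = S·[w00; w01] and [mR_A; mR_B] = S·[w10; w11]:
  w00 = -1/2, w01 = 1/2, w10 = 1/2, w11 = 0

-1/2 1/2 1/2 0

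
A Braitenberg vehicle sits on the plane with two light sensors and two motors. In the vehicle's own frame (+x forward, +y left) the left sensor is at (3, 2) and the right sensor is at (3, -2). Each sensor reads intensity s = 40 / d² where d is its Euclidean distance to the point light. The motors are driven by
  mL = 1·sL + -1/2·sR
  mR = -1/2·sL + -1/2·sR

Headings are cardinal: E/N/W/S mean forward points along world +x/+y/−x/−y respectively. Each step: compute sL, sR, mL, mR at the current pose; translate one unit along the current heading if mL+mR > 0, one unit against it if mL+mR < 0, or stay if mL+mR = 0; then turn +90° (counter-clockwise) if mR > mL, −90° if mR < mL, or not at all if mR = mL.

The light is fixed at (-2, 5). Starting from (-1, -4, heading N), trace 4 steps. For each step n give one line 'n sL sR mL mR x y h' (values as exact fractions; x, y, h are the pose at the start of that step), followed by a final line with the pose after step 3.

n=0: pose=(-1,-4,N); sL=40/37, sR=8/9; mL=212/333, mR=-328/333; mL+mR=-116/333 → advance -1; mR−mL=-60/37 → turn -1·90°
n=1: pose=(-1,-5,E); sL=1/2, sR=1/4; mL=3/8, mR=-3/8; mL+mR=0 → advance +0; mR−mL=-3/4 → turn -1·90°
n=2: pose=(-1,-5,S); sL=20/89, sR=4/17; mL=162/1513, mR=-348/1513; mL+mR=-186/1513 → advance -1; mR−mL=-30/89 → turn -1·90°
n=3: pose=(-1,-4,W); sL=8/25, sR=40/53; mL=-76/1325, mR=-712/1325; mL+mR=-788/1325 → advance -1; mR−mL=-12/25 → turn -1·90°

0 40/37 8/9 212/333 -328/333 -1 -4 N
1 1/2 1/4 3/8 -3/8 -1 -5 E
2 20/89 4/17 162/1513 -348/1513 -1 -5 S
3 8/25 40/53 -76/1325 -712/1325 -1 -4 W
final 0 -4 N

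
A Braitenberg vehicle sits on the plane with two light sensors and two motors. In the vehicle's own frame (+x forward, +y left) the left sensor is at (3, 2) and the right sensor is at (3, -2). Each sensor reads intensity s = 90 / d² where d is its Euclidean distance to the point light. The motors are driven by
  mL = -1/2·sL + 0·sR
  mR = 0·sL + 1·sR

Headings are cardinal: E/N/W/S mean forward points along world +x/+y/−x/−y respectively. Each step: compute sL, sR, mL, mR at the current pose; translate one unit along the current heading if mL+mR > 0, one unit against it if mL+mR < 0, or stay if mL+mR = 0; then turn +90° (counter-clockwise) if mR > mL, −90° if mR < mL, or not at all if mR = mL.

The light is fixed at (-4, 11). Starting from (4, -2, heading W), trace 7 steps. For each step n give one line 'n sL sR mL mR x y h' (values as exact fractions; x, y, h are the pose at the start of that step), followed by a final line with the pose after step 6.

n=0: pose=(4,-2,W); sL=9/25, sR=45/73; mL=-9/50, mR=45/73; mL+mR=1593/3650 → advance +1; mR−mL=2907/3650 → turn +1·90°
n=1: pose=(3,-2,S); sL=90/337, sR=90/281; mL=-45/337, mR=90/281; mL+mR=17685/94697 → advance +1; mR−mL=42975/94697 → turn +1·90°
n=2: pose=(3,-3,E); sL=45/122, sR=45/178; mL=-45/244, mR=45/178; mL+mR=1485/21716 → advance +1; mR−mL=9495/21716 → turn +1·90°
n=3: pose=(4,-3,N); sL=90/157, sR=90/221; mL=-45/157, mR=90/221; mL+mR=4185/34697 → advance +1; mR−mL=24075/34697 → turn +1·90°
n=4: pose=(4,-2,W); sL=9/25, sR=45/73; mL=-9/50, mR=45/73; mL+mR=1593/3650 → advance +1; mR−mL=2907/3650 → turn +1·90°
n=5: pose=(3,-2,S); sL=90/337, sR=90/281; mL=-45/337, mR=90/281; mL+mR=17685/94697 → advance +1; mR−mL=42975/94697 → turn +1·90°
n=6: pose=(3,-3,E); sL=45/122, sR=45/178; mL=-45/244, mR=45/178; mL+mR=1485/21716 → advance +1; mR−mL=9495/21716 → turn +1·90°

0 9/25 45/73 -9/50 45/73 4 -2 W
1 90/337 90/281 -45/337 90/281 3 -2 S
2 45/122 45/178 -45/244 45/178 3 -3 E
3 90/157 90/221 -45/157 90/221 4 -3 N
4 9/25 45/73 -9/50 45/73 4 -2 W
5 90/337 90/281 -45/337 90/281 3 -2 S
6 45/122 45/178 -45/244 45/178 3 -3 E
final 4 -3 N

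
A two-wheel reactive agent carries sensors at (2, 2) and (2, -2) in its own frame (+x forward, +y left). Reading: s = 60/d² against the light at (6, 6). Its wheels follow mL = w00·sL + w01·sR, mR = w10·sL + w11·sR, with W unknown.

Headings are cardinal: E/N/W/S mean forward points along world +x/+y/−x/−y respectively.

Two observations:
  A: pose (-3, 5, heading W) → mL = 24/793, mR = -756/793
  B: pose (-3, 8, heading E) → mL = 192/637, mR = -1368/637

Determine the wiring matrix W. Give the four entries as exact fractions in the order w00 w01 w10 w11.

obs A: pose=(-3,5,W) → sL=6/13, sR=30/61, mL=24/793, mR=-756/793
obs B: pose=(-3,8,E) → sL=12/13, sR=60/49, mL=192/637, mR=-1368/637
sensor matrix S = [[6/13, 30/61], [12/13, 60/49]]; det S = 4320/38857
solve [mL_A; mL_B] = S·[w00; w01] and [mR_A; mR_B] = S·[w10; w11]:
  w00 = -1, w01 = 1, w10 = -1, w11 = -1

-1 1 -1 -1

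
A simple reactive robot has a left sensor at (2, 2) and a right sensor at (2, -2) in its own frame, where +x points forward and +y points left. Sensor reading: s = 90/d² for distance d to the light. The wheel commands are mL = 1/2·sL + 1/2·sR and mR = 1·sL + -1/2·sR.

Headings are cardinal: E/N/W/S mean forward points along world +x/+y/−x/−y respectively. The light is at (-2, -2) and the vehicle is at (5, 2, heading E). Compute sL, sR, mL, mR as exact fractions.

left sensor world pos  = (7, 4); dL² = 117
right sensor world pos = (7, 0); dR² = 85
sL = 90/117 = 10/13
sR = 90/85 = 18/17
mL = 1/2·sL + 1/2·sR = 202/221
mR = 1·sL + -1/2·sR = 53/221

10/13 18/17 202/221 53/221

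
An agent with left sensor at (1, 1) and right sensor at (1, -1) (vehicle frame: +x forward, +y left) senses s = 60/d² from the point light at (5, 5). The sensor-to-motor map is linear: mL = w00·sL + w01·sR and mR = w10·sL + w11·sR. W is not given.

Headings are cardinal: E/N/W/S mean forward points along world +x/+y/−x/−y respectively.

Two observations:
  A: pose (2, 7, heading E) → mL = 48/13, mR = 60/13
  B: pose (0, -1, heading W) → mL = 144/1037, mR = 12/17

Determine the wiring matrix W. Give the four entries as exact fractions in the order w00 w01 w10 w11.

-1/2 1/2 1 0

obs A: pose=(2,7,E) → sL=60/13, sR=12, mL=48/13, mR=60/13
obs B: pose=(0,-1,W) → sL=12/17, sR=60/61, mL=144/1037, mR=12/17
sensor matrix S = [[60/13, 12], [12/17, 60/61]]; det S = -52992/13481
solve [mL_A; mL_B] = S·[w00; w01] and [mR_A; mR_B] = S·[w10; w11]:
  w00 = -1/2, w01 = 1/2, w10 = 1, w11 = 0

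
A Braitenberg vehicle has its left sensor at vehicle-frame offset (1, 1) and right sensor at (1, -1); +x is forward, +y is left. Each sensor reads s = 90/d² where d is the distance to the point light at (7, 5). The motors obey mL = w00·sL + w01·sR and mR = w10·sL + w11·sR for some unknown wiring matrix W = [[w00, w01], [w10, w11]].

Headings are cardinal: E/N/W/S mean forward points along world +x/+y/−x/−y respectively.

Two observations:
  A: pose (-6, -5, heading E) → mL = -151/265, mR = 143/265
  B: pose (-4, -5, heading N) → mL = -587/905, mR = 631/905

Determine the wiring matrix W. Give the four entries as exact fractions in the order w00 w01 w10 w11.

-1 -1/2 1/2 1

obs A: pose=(-6,-5,E) → sL=2/5, sR=18/53, mL=-151/265, mR=143/265
obs B: pose=(-4,-5,N) → sL=2/5, sR=90/181, mL=-587/905, mR=631/905
sensor matrix S = [[2/5, 18/53], [2/5, 90/181]]; det S = 3024/47965
solve [mL_A; mL_B] = S·[w00; w01] and [mR_A; mR_B] = S·[w10; w11]:
  w00 = -1, w01 = -1/2, w10 = 1/2, w11 = 1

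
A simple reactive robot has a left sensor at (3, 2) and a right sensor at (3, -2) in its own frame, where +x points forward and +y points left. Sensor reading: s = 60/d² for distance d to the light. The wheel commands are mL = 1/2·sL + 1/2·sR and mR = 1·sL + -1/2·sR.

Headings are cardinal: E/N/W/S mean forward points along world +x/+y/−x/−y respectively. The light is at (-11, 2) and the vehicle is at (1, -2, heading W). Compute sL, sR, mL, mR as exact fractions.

20/39 12/17 404/663 106/663

left sensor world pos  = (-2, -4); dL² = 117
right sensor world pos = (-2, 0); dR² = 85
sL = 60/117 = 20/39
sR = 60/85 = 12/17
mL = 1/2·sL + 1/2·sR = 404/663
mR = 1·sL + -1/2·sR = 106/663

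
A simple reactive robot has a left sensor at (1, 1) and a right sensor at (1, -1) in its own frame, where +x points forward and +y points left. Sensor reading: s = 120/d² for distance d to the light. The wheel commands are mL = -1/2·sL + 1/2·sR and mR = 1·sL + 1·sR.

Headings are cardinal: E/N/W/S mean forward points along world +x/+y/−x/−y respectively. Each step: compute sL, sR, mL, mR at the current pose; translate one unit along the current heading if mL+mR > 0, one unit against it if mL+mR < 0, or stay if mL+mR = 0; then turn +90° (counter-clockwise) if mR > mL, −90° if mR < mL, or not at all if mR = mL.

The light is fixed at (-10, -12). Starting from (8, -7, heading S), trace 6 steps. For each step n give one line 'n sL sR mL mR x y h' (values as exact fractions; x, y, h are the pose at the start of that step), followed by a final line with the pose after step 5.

0 120/377 24/61 864/22997 16368/22997 8 -7 S
1 60/193 12/37 48/7141 4536/7141 8 -8 E
2 120/349 24/85 -912/29665 18576/29665 9 -8 N
3 6/17 1/3 -1/102 35/51 9 -7 W
4 120/377 24/61 864/22997 16368/22997 8 -7 S
5 60/193 12/37 48/7141 4536/7141 8 -8 E
final 9 -8 N

n=0: pose=(8,-7,S); sL=120/377, sR=24/61; mL=864/22997, mR=16368/22997; mL+mR=17232/22997 → advance +1; mR−mL=15504/22997 → turn +1·90°
n=1: pose=(8,-8,E); sL=60/193, sR=12/37; mL=48/7141, mR=4536/7141; mL+mR=4584/7141 → advance +1; mR−mL=4488/7141 → turn +1·90°
n=2: pose=(9,-8,N); sL=120/349, sR=24/85; mL=-912/29665, mR=18576/29665; mL+mR=17664/29665 → advance +1; mR−mL=19488/29665 → turn +1·90°
n=3: pose=(9,-7,W); sL=6/17, sR=1/3; mL=-1/102, mR=35/51; mL+mR=23/34 → advance +1; mR−mL=71/102 → turn +1·90°
n=4: pose=(8,-7,S); sL=120/377, sR=24/61; mL=864/22997, mR=16368/22997; mL+mR=17232/22997 → advance +1; mR−mL=15504/22997 → turn +1·90°
n=5: pose=(8,-8,E); sL=60/193, sR=12/37; mL=48/7141, mR=4536/7141; mL+mR=4584/7141 → advance +1; mR−mL=4488/7141 → turn +1·90°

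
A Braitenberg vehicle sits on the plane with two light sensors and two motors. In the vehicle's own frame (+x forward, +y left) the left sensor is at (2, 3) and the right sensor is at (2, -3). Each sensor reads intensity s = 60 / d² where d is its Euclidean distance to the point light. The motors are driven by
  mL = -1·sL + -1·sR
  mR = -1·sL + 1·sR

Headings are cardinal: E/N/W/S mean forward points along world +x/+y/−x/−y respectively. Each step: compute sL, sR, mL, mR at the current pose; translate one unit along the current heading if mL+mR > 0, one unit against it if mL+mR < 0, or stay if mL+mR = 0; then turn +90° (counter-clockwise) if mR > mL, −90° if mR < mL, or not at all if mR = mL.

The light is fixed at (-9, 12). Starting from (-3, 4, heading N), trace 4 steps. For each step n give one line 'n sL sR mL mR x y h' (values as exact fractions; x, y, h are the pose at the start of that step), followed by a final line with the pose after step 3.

0 4/3 20/39 -24/13 -32/39 -3 4 N
1 3/8 15/13 -159/104 81/104 -3 3 W
2 60/221 60/137 -21480/30277 5040/30277 -2 3 S
3 30/53 30/101 -4620/5353 -1440/5353 -2 4 E
final -3 4 N

n=0: pose=(-3,4,N); sL=4/3, sR=20/39; mL=-24/13, mR=-32/39; mL+mR=-8/3 → advance -1; mR−mL=40/39 → turn +1·90°
n=1: pose=(-3,3,W); sL=3/8, sR=15/13; mL=-159/104, mR=81/104; mL+mR=-3/4 → advance -1; mR−mL=30/13 → turn +1·90°
n=2: pose=(-2,3,S); sL=60/221, sR=60/137; mL=-21480/30277, mR=5040/30277; mL+mR=-120/221 → advance -1; mR−mL=120/137 → turn +1·90°
n=3: pose=(-2,4,E); sL=30/53, sR=30/101; mL=-4620/5353, mR=-1440/5353; mL+mR=-60/53 → advance -1; mR−mL=60/101 → turn +1·90°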